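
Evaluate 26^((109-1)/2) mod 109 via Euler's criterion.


p = 109 is prime and the exponent is (p-1)/2 = 54, so by Euler's criterion 26^54 = (26/109) = +1 or -1 mod 109.
Compute by square-and-multiply:
  54 = 32 + 16 + 4 + 2 (binary 110110)
  Repeated squaring mod 109: 26^1 = 26, 26^2 = 22, 26^4 = 48, 26^8 = 15, 26^16 = 7, 26^32 = 49
  26^54 = 26^32 * 26^16 * 26^4 * 26^2 = 49 * 7 * 48 * 22 mod 109
    49 * 7 = 343 = 16 mod 109
    16 * 48 = 768 = 5 mod 109
    5 * 22 = 110 = 1 mod 109
  26^54 = 1 mod 109
Result 1: 26 is a quadratic residue mod 109.
26^54 mod 109 = 1

1


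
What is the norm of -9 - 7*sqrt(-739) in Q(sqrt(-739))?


N(a + b*sqrt(d)) = a^2 - d*b^2
= (-9)^2 - (-739)*(-7)^2
= 81 + 36211
= 36292

36292


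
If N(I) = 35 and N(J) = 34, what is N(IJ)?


N(IJ) = N(I) * N(J)
= 35 * 34
= 1190

1190


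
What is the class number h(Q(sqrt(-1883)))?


K = Q(sqrt(-1883)). d mod 4 = 1, so D = disc(K) = d = -1883
h(K) equals the number of primitive reduced positive-definite forms (a, b, c) = a*x^2 + b*x*y + c*y^2 with b^2 - 4ac = D,
where reduced means |b| <= a <= c, with b >= 0 whenever |b| = a or a = c, and primitive means gcd(a, b, c) = 1.
Reduced forces 3a^2 <= |D| = 1883, so 1 <= a <= 25; b must have the parity of D, and c = (b^2 - D)/(4a) must be an integer >= a.
Enumerate a = 1..25, b in [-a, a]:
  a=1: (1, 1, 471)  [1]
  a=2: none
  a=3: (3, -1, 157), (3, 1, 157)  [2]
  a=4..6: none
  a=7: (7, 7, 69)  [1]
  a=8: none
  a=9: (9, -5, 53), (9, 5, 53)  [2]
  a=10: none
  a=11: (11, -3, 43), (11, 3, 43)  [2]
  a=12..16: none
  a=17: (17, -15, 31), (17, 15, 31)  [2]
  a=18: none
  a=19: (19, -13, 27), (19, 13, 27)  [2]
  a=20: none
  a=21: (21, -7, 23), (21, 7, 23)  [2]
  a=22..25: none
Total reduced forms: 1 + 2 + 1 + 2 + 2 + 2 + 2 + 2 = 14
h = 14

14


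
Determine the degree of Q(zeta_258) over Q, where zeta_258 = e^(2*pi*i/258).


The degree equals Euler's totient phi(258).
258 = 2 * 3 * 43
phi(258) = 84

84


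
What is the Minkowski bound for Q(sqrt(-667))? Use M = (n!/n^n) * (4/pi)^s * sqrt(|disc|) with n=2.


d = -667, d mod 4 = 1, so disc(K) = d = -667; |disc(K)| = 667
Imaginary quadratic field, so n = 2, s = r2 = 1, r1 = 0
M = (n!/n^n) * (4/pi)^s * sqrt(|disc(K)|) = (2!/2^2) * (4/pi)^1 * sqrt(667)
= 0.5 * 1.273240 * 25.826343
= 16.4416

16.4416


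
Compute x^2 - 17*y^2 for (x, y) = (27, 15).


x^2 - d*y^2
= 27^2 - 17*15^2
= 729 - 3825
= -3096

-3096


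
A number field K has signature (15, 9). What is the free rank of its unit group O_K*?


By Dirichlet's unit theorem:
rank = r1 + r2 - 1
= 15 + 9 - 1
= 23

23


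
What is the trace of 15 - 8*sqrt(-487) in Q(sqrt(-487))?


Tr(a + b*sqrt(d)) = (a + b*sqrt(d)) + (a - b*sqrt(d)) = 2a
= 2 * (15)
= 30

30


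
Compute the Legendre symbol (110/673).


p = 673 is prime, so compute (110/673) with the reciprocity algorithm (Jacobi-symbol steps: pull out 2s via (2/n), flip via reciprocity, reduce):
  pull out 2: (2/673) = +1  (since 673 mod 8 = 1)
  reciprocity: (55/673) -> +(673/55)
  reduce: (13/55)
  reciprocity: (13/55) -> +(55/13)
  reduce: (3/13)
  reciprocity: (3/13) -> +(13/3)
  reduce: (1/3)
  (1/3) = 1
Product of signs = 1
(110/673) = 1

1


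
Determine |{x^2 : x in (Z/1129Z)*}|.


For prime p, the number of non-zero quadratic residues is (p-1)/2.
= (1129-1)/2
= 564

564


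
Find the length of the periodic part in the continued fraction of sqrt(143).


Run the CF algorithm for sqrt(143).
a_0 = floor(sqrt(143)) = 11; set m_0=0, q_0=1.
Recurrence: m' = q*a - m,  q' = (d - m'^2)/q,  a' = floor((a_0 + m')/q').
  step 1: m=11, q=22, a=1
  step 2: m=11, q=1, a=22
a_2 = 2*a_0 = 22, so the period closes here.
sqrt(143) = [11; 1, 22]
Period length = 2

2


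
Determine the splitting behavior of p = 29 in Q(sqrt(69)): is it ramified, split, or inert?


K = Q(sqrt(69)). Since d mod 4 = 1, disc(K) = 69.
Check p | disc: 69 mod 29 = 11.
p does not divide disc. Compute Legendre symbol (d/p):
11^((29-1)/2) mod 29 = -1
(d/p) = -1, so p is inert: (p) stays prime with e=1, f=2, g=1.
Therefore p is inert.

inert


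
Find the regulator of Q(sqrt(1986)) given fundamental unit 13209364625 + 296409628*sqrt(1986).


epsilon = 13209364625 + 296409628*sqrt(1986)
= 2.6419e+10
R = ln(2.6419e+10)
= 23.9973

23.9973


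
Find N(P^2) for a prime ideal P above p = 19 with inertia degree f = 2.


N(P^a) = p^(a*f)
= 19^(2*2)
= 19^4
= 130321

130321


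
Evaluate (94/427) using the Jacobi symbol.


Compute (94/427) via quadratic reciprocity:
  pull out 2: (2/427) = -1  (since 427 mod 8 = 3)
  reciprocity: (47/427) -> -(427/47)
  reduce: (4/47)
  pull out 2: (2/47) = +1  (since 47 mod 8 = 7)
  pull out 2: (2/47) = +1  (since 47 mod 8 = 7)
  (1/47) = 1
Product of signs = 1

1


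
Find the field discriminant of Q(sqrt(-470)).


For K = Q(sqrt(d)) with d squarefree: disc(K) = d if d = 1 mod 4, and disc(K) = 4d if d = 2 or 3 mod 4.
Here d = -470, and d mod 4 = 2.
d = 2 mod 4, not 1 (O_K = Z[sqrt(d)]), so disc(K) = 4d = 4 * (-470) = -1880

-1880


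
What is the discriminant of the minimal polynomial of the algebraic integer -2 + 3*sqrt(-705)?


The element -2 + 3*sqrt(-705) has minimal polynomial:
x^2 + 4*x + 6349
Discriminant = (4)^2 - 4*(6349)
= 16 - 25396
= -25380

-25380


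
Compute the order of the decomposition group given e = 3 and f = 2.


|D_P| = e * f
= 3 * 2
= 6

6


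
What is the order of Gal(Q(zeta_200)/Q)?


|Gal(Q(zeta_200)/Q)| = phi(200)
= 80

80


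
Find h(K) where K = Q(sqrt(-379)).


K = Q(sqrt(-379)). d mod 4 = 1, so D = disc(K) = d = -379
h(K) equals the number of primitive reduced positive-definite forms (a, b, c) = a*x^2 + b*x*y + c*y^2 with b^2 - 4ac = D,
where reduced means |b| <= a <= c, with b >= 0 whenever |b| = a or a = c, and primitive means gcd(a, b, c) = 1.
Reduced forces 3a^2 <= |D| = 379, so 1 <= a <= 11; b must have the parity of D, and c = (b^2 - D)/(4a) must be an integer >= a.
Enumerate a = 1..11, b in [-a, a]:
  a=1: (1, 1, 95)  [1]
  a=2..4: none
  a=5: (5, -1, 19), (5, 1, 19)  [2]
  a=6..11: none
Total reduced forms: 1 + 2 = 3
h = 3

3


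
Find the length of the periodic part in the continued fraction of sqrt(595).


Run the CF algorithm for sqrt(595).
a_0 = floor(sqrt(595)) = 24; set m_0=0, q_0=1.
Recurrence: m' = q*a - m,  q' = (d - m'^2)/q,  a' = floor((a_0 + m')/q').
  step 1: m=24, q=19, a=2
  step 2: m=14, q=21, a=1
  step 3: m=7, q=26, a=1
  step 4: m=19, q=9, a=4
  step 5: m=17, q=34, a=1
  step 6: m=17, q=9, a=4
  step 7: m=19, q=26, a=1
  step 8: m=7, q=21, a=1
  step 9: m=14, q=19, a=2
  step 10: m=24, q=1, a=48
a_10 = 2*a_0 = 48, so the period closes here.
sqrt(595) = [24; 2, 1, 1, 4, 1, 4, 1, 1, 2, 48]
Period length = 10

10


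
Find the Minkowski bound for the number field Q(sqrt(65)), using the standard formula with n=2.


d = 65, d mod 4 = 1, so disc(K) = d = 65; |disc(K)| = 65
Real quadratic field, so n = 2, s = r2 = 0, r1 = 2
M = (n!/n^n) * (4/pi)^s * sqrt(|disc(K)|) = (2!/2^2) * (4/pi)^0 * sqrt(65)
= 0.5 * 1.000000 * 8.062258
= 4.0311

4.0311


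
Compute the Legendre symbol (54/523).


p = 523 is prime, so compute (54/523) with the reciprocity algorithm (Jacobi-symbol steps: pull out 2s via (2/n), flip via reciprocity, reduce):
  pull out 2: (2/523) = -1  (since 523 mod 8 = 3)
  reciprocity: (27/523) -> -(523/27)
  reduce: (10/27)
  pull out 2: (2/27) = -1  (since 27 mod 8 = 3)
  reciprocity: (5/27) -> +(27/5)
  reduce: (2/5)
  pull out 2: (2/5) = -1  (since 5 mod 8 = 5)
  (1/5) = 1
Product of signs = 1
(54/523) = 1

1


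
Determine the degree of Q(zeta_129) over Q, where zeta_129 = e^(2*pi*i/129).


The degree equals Euler's totient phi(129).
129 = 3 * 43
phi(129) = 84

84


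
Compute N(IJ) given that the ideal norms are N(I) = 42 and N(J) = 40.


N(IJ) = N(I) * N(J)
= 42 * 40
= 1680

1680


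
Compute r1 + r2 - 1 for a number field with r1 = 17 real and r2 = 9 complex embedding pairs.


By Dirichlet's unit theorem:
rank = r1 + r2 - 1
= 17 + 9 - 1
= 25

25


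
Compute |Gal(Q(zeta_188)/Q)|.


|Gal(Q(zeta_188)/Q)| = phi(188)
= 92

92


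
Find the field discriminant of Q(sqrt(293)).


For K = Q(sqrt(d)) with d squarefree: disc(K) = d if d = 1 mod 4, and disc(K) = 4d if d = 2 or 3 mod 4.
Here d = 293, and d mod 4 = 1.
d = 1 mod 4 (O_K = Z[(1+sqrt(d))/2]), so disc(K) = d = 293

293


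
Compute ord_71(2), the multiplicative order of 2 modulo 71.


We want ord_71(2), the smallest k >= 1 with 2^k = 1 mod 71.
n = 71 = 71, phi(71) = 70; the order divides phi(n).
Divisors of 70: 1, 2, 5, 7, 10, 14, 35, 70
Repeated squaring mod 71: 2^1 = 2, 2^2 = 4, 2^4 = 16, 2^8 = 43, 2^16 = 3, 2^32 = 9, 2^64 = 10
Test divisors in increasing order:
  k=1: 2^1 = 2 mod 71
  k=2: 2^2 = 4 mod 71
  k=5: 2^5 = 16 * 2 = 32 mod 71
  k=7: 2^7 = 16 * 4 * 2 = 57 mod 71
  k=10: 2^10 = 43 * 4 = 30 mod 71
  k=14: 2^14 = 43 * 16 * 4 = 54 mod 71
  k=35: 2^35 = 9 * 4 * 2 = 1 mod 71  <- first divisor giving 1
Order = 35

35


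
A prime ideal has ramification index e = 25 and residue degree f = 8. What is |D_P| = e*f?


|D_P| = e * f
= 25 * 8
= 200

200


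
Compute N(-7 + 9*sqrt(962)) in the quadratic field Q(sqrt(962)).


N(a + b*sqrt(d)) = a^2 - d*b^2
= (-7)^2 - (962)*(9)^2
= 49 - 77922
= -77873

-77873


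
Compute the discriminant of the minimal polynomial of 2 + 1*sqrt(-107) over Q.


The element 2 + 1*sqrt(-107) has minimal polynomial:
x^2 - 4*x + 111
Discriminant = (-4)^2 - 4*(111)
= 16 - 444
= -428

-428


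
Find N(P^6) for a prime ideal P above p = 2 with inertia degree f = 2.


N(P^a) = p^(a*f)
= 2^(6*2)
= 2^12
= 4096

4096


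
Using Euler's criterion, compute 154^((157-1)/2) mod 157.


p = 157 is prime and the exponent is (p-1)/2 = 78, so by Euler's criterion 154^78 = (154/157) = +1 or -1 mod 157.
Compute by square-and-multiply:
  78 = 64 + 8 + 4 + 2 (binary 1001110)
  Repeated squaring mod 157: 154^1 = 154, 154^2 = 9, 154^4 = 81, 154^8 = 124, 154^16 = 147, 154^32 = 100, 154^64 = 109
  154^78 = 154^64 * 154^8 * 154^4 * 154^2 = 109 * 124 * 81 * 9 mod 157
    109 * 124 = 13516 = 14 mod 157
    14 * 81 = 1134 = 35 mod 157
    35 * 9 = 315 = 1 mod 157
  154^78 = 1 mod 157
Result 1: 154 is a quadratic residue mod 157.
154^78 mod 157 = 1

1


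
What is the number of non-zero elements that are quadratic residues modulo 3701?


For prime p, the number of non-zero quadratic residues is (p-1)/2.
= (3701-1)/2
= 1850

1850


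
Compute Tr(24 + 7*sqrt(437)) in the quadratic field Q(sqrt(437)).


Tr(a + b*sqrt(d)) = (a + b*sqrt(d)) + (a - b*sqrt(d)) = 2a
= 2 * (24)
= 48

48


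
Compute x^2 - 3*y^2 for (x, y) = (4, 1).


x^2 - d*y^2
= 4^2 - 3*1^2
= 16 - 3
= 13

13


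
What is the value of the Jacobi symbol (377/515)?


Compute (377/515) via quadratic reciprocity:
  reciprocity: (377/515) -> +(515/377)
  reduce: (138/377)
  pull out 2: (2/377) = +1  (since 377 mod 8 = 1)
  reciprocity: (69/377) -> +(377/69)
  reduce: (32/69)
  pull out 2: (2/69) = -1  (since 69 mod 8 = 5)
  pull out 2: (2/69) = -1  (since 69 mod 8 = 5)
  pull out 2: (2/69) = -1  (since 69 mod 8 = 5)
  pull out 2: (2/69) = -1  (since 69 mod 8 = 5)
  pull out 2: (2/69) = -1  (since 69 mod 8 = 5)
  (1/69) = 1
Product of signs = -1

-1


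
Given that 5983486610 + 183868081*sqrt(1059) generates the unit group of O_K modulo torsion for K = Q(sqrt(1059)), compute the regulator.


epsilon = 5983486610 + 183868081*sqrt(1059)
= 1.1967e+10
R = ln(1.1967e+10)
= 23.2054

23.2054


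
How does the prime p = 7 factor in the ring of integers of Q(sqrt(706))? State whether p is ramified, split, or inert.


K = Q(sqrt(706)). Since d mod 4 = 2, disc(K) = 2824.
Check p | disc: 2824 mod 7 = 3.
p does not divide disc. Compute Legendre symbol (d/p):
6^((7-1)/2) mod 7 = -1
(d/p) = -1, so p is inert: (p) stays prime with e=1, f=2, g=1.
Therefore p is inert.

inert


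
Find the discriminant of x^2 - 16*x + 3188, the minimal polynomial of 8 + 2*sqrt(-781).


The element 8 + 2*sqrt(-781) has minimal polynomial:
x^2 - 16*x + 3188
Discriminant = (-16)^2 - 4*(3188)
= 256 - 12752
= -12496

-12496


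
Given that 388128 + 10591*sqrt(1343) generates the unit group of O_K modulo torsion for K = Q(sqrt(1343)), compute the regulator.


epsilon = 388128 + 10591*sqrt(1343)
= 776256.0000
R = ln(776256.0000)
= 13.5622

13.5622


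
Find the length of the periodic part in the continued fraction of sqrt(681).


Run the CF algorithm for sqrt(681).
a_0 = floor(sqrt(681)) = 26; set m_0=0, q_0=1.
Recurrence: m' = q*a - m,  q' = (d - m'^2)/q,  a' = floor((a_0 + m')/q').
  step 1: m=26, q=5, a=10
  step 2: m=24, q=21, a=2
  step 3: m=18, q=17, a=2
  step 4: m=16, q=25, a=1
  step 5: m=9, q=24, a=1
  step 6: m=15, q=19, a=2
  step 7: m=23, q=8, a=6
  step 8: m=25, q=7, a=7
  step 9: m=24, q=15, a=3
  step 10: m=21, q=16, a=2
  step 11: m=11, q=35, a=1
  step 12: m=24, q=3, a=16
  step 13: m=24, q=35, a=1
  step 14: m=11, q=16, a=2
  step 15: m=21, q=15, a=3
  step 16: m=24, q=7, a=7
  step 17: m=25, q=8, a=6
  step 18: m=23, q=19, a=2
  step 19: m=15, q=24, a=1
  step 20: m=9, q=25, a=1
  step 21: m=16, q=17, a=2
  step 22: m=18, q=21, a=2
  step 23: m=24, q=5, a=10
  step 24: m=26, q=1, a=52
a_24 = 2*a_0 = 52, so the period closes here.
sqrt(681) = [26; 10, 2, 2, 1, 1, 2, 6, 7, 3, 2, 1, 16, 1, 2, 3, 7, 6, 2, 1, 1, 2, 2, 10, 52]
Period length = 24

24


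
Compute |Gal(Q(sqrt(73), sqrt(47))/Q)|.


The 2 square roots of distinct primes are multiplicatively independent over Q,
so [K:Q] = 2^2 and Gal(K/Q) is isomorphic to (Z/2Z)^2.
|Gal| = 2^2 = 4

4


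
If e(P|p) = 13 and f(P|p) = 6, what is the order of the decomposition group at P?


|D_P| = e * f
= 13 * 6
= 78

78


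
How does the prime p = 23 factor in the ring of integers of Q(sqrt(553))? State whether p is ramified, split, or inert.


K = Q(sqrt(553)). Since d mod 4 = 1, disc(K) = 553.
Check p | disc: 553 mod 23 = 1.
p does not divide disc. Compute Legendre symbol (d/p):
1^((23-1)/2) mod 23 = 1
(d/p) = 1, so p splits: (p) = P*P' with e=1, f=1, g=2.
Therefore p is split.

split


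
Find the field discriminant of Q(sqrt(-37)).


For K = Q(sqrt(d)) with d squarefree: disc(K) = d if d = 1 mod 4, and disc(K) = 4d if d = 2 or 3 mod 4.
Here d = -37, and d mod 4 = 3.
d = 3 mod 4, not 1 (O_K = Z[sqrt(d)]), so disc(K) = 4d = 4 * (-37) = -148

-148


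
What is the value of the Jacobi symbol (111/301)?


Compute (111/301) via quadratic reciprocity:
  reciprocity: (111/301) -> +(301/111)
  reduce: (79/111)
  reciprocity: (79/111) -> -(111/79)
  reduce: (32/79)
  pull out 2: (2/79) = +1  (since 79 mod 8 = 7)
  pull out 2: (2/79) = +1  (since 79 mod 8 = 7)
  pull out 2: (2/79) = +1  (since 79 mod 8 = 7)
  pull out 2: (2/79) = +1  (since 79 mod 8 = 7)
  pull out 2: (2/79) = +1  (since 79 mod 8 = 7)
  (1/79) = 1
Product of signs = -1

-1


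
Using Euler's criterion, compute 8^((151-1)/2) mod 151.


p = 151 is prime and the exponent is (p-1)/2 = 75, so by Euler's criterion 8^75 = (8/151) = +1 or -1 mod 151.
Compute by square-and-multiply:
  75 = 64 + 8 + 2 + 1 (binary 1001011)
  Repeated squaring mod 151: 8^1 = 8, 8^2 = 64, 8^4 = 19, 8^8 = 59, 8^16 = 8, 8^32 = 64, 8^64 = 19
  8^75 = 8^64 * 8^8 * 8^2 * 8^1 = 19 * 59 * 64 * 8 mod 151
    19 * 59 = 1121 = 64 mod 151
    64 * 64 = 4096 = 19 mod 151
    19 * 8 = 152 = 1 mod 151
  8^75 = 1 mod 151
Result 1: 8 is a quadratic residue mod 151.
8^75 mod 151 = 1

1


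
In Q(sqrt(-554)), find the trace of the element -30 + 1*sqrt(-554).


Tr(a + b*sqrt(d)) = (a + b*sqrt(d)) + (a - b*sqrt(d)) = 2a
= 2 * (-30)
= -60

-60


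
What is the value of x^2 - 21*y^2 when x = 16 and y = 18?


x^2 - d*y^2
= 16^2 - 21*18^2
= 256 - 6804
= -6548

-6548


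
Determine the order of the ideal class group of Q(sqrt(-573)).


K = Q(sqrt(-573)). d mod 4 = 3, so D = disc(K) = 4d = -2292
h(K) equals the number of primitive reduced positive-definite forms (a, b, c) = a*x^2 + b*x*y + c*y^2 with b^2 - 4ac = D,
where reduced means |b| <= a <= c, with b >= 0 whenever |b| = a or a = c, and primitive means gcd(a, b, c) = 1.
Reduced forces 3a^2 <= |D| = 2292, so 1 <= a <= 27; b must have the parity of D, and c = (b^2 - D)/(4a) must be an integer >= a.
Enumerate a = 1..27, b in [-a, a]:
  a=1: (1, 0, 573)  [1]
  a=2: (2, 2, 287)  [1]
  a=3: (3, 0, 191)  [1]
  a=4..5: none
  a=6: (6, 6, 97)  [1]
  a=7: (7, -2, 82), (7, 2, 82)  [2]
  a=8..12: none
  a=13: (13, -10, 46), (13, 10, 46)  [2]
  a=14: (14, -2, 41), (14, 2, 41)  [2]
  a=15..18: none
  a=19: (19, -8, 31), (19, 8, 31)  [2]
  a=20: none
  a=21: (21, -12, 29), (21, 12, 29)  [2]
  a=22: none
  a=23: (23, -10, 26), (23, 10, 26)  [2]
  a=24..27: none
Total reduced forms: 1 + 1 + 1 + 1 + 2 + 2 + 2 + 2 + 2 + 2 = 16
h = 16

16


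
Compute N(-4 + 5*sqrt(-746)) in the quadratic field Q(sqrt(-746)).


N(a + b*sqrt(d)) = a^2 - d*b^2
= (-4)^2 - (-746)*(5)^2
= 16 + 18650
= 18666

18666


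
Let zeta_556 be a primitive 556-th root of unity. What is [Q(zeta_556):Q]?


The degree equals Euler's totient phi(556).
556 = 2^2 * 139
phi(556) = 276

276


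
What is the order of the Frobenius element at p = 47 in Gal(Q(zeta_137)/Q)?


The Frobenius at p in Gal(Q(zeta_n)/Q) = (Z/nZ)* is the class of p, so its order is ord_137(47), the smallest k >= 1 with 47^k = 1 mod 137.
n = 137 = 137, phi(137) = 136; the order divides phi(n).
Divisors of 136: 1, 2, 4, 8, 17, 34, 68, 136
Repeated squaring mod 137: 47^1 = 47, 47^2 = 17, 47^4 = 15, 47^8 = 88, 47^16 = 72, 47^32 = 115, 47^64 = 73, 47^128 = 123
Test divisors in increasing order:
  k=1: 47^1 = 47 mod 137
  k=2: 47^2 = 17 mod 137
  k=4: 47^4 = 15 mod 137
  k=8: 47^8 = 88 mod 137
  k=17: 47^17 = 72 * 47 = 96 mod 137
  k=34: 47^34 = 115 * 17 = 37 mod 137
  k=68: 47^68 = 73 * 15 = 136 mod 137
  k=136: 47^136 = 123 * 88 = 1 mod 137  <- first divisor giving 1
Order = 136

136


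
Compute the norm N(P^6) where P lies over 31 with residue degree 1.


N(P^a) = p^(a*f)
= 31^(6*1)
= 31^6
= 887503681

887503681


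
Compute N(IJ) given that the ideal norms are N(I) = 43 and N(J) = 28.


N(IJ) = N(I) * N(J)
= 43 * 28
= 1204

1204


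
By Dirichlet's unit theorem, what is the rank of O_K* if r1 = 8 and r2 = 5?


By Dirichlet's unit theorem:
rank = r1 + r2 - 1
= 8 + 5 - 1
= 12

12


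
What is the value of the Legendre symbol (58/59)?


p = 59 is prime, so compute (58/59) with the reciprocity algorithm (Jacobi-symbol steps: pull out 2s via (2/n), flip via reciprocity, reduce):
  pull out 2: (2/59) = -1  (since 59 mod 8 = 3)
  reciprocity: (29/59) -> +(59/29)
  reduce: (1/29)
  (1/29) = 1
Product of signs = -1
(58/59) = -1

-1


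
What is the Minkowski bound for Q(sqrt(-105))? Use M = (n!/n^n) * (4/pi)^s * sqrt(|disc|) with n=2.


d = -105, d mod 4 = 3, so disc(K) = 4d = -420; |disc(K)| = 420
Imaginary quadratic field, so n = 2, s = r2 = 1, r1 = 0
M = (n!/n^n) * (4/pi)^s * sqrt(|disc(K)|) = (2!/2^2) * (4/pi)^1 * sqrt(420)
= 0.5 * 1.273240 * 20.493902
= 13.0468

13.0468


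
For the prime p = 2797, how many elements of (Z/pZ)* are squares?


For prime p, the number of non-zero quadratic residues is (p-1)/2.
= (2797-1)/2
= 1398

1398


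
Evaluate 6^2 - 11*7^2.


x^2 - d*y^2
= 6^2 - 11*7^2
= 36 - 539
= -503

-503


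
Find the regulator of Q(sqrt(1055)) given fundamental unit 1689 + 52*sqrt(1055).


epsilon = 1689 + 52*sqrt(1055)
= 3377.9997
R = ln(3377.9997)
= 8.1250

8.1250


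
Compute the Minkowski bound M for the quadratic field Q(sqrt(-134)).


d = -134, d mod 4 = 2, so disc(K) = 4d = -536; |disc(K)| = 536
Imaginary quadratic field, so n = 2, s = r2 = 1, r1 = 0
M = (n!/n^n) * (4/pi)^s * sqrt(|disc(K)|) = (2!/2^2) * (4/pi)^1 * sqrt(536)
= 0.5 * 1.273240 * 23.151674
= 14.7388

14.7388


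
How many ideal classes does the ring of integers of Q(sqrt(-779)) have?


K = Q(sqrt(-779)). d mod 4 = 1, so D = disc(K) = d = -779
h(K) equals the number of primitive reduced positive-definite forms (a, b, c) = a*x^2 + b*x*y + c*y^2 with b^2 - 4ac = D,
where reduced means |b| <= a <= c, with b >= 0 whenever |b| = a or a = c, and primitive means gcd(a, b, c) = 1.
Reduced forces 3a^2 <= |D| = 779, so 1 <= a <= 16; b must have the parity of D, and c = (b^2 - D)/(4a) must be an integer >= a.
Enumerate a = 1..16, b in [-a, a]:
  a=1: (1, 1, 195)  [1]
  a=2: none
  a=3: (3, -1, 65), (3, 1, 65)  [2]
  a=4: none
  a=5: (5, -1, 39), (5, 1, 39)  [2]
  a=6..8: none
  a=9: (9, -7, 23), (9, 7, 23)  [2]
  a=10..12: none
  a=13: (13, -1, 15), (13, 1, 15)  [2]
  a=14: none
  a=15: (15, 11, 15)  [1]
  a=16: none
Total reduced forms: 1 + 2 + 2 + 2 + 2 + 1 = 10
h = 10

10


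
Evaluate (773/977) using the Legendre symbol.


p = 977 is prime, so compute (773/977) with the reciprocity algorithm (Jacobi-symbol steps: pull out 2s via (2/n), flip via reciprocity, reduce):
  reciprocity: (773/977) -> +(977/773)
  reduce: (204/773)
  pull out 2: (2/773) = -1  (since 773 mod 8 = 5)
  pull out 2: (2/773) = -1  (since 773 mod 8 = 5)
  reciprocity: (51/773) -> +(773/51)
  reduce: (8/51)
  pull out 2: (2/51) = -1  (since 51 mod 8 = 3)
  pull out 2: (2/51) = -1  (since 51 mod 8 = 3)
  pull out 2: (2/51) = -1  (since 51 mod 8 = 3)
  (1/51) = 1
Product of signs = -1
(773/977) = -1

-1


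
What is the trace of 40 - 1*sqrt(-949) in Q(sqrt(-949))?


Tr(a + b*sqrt(d)) = (a + b*sqrt(d)) + (a - b*sqrt(d)) = 2a
= 2 * (40)
= 80

80


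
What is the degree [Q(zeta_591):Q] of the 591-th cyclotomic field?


The degree equals Euler's totient phi(591).
591 = 3 * 197
phi(591) = 392

392


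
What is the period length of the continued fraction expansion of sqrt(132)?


Run the CF algorithm for sqrt(132).
a_0 = floor(sqrt(132)) = 11; set m_0=0, q_0=1.
Recurrence: m' = q*a - m,  q' = (d - m'^2)/q,  a' = floor((a_0 + m')/q').
  step 1: m=11, q=11, a=2
  step 2: m=11, q=1, a=22
a_2 = 2*a_0 = 22, so the period closes here.
sqrt(132) = [11; 2, 22]
Period length = 2

2


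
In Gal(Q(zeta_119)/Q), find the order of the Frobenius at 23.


The Frobenius at p in Gal(Q(zeta_n)/Q) = (Z/nZ)* is the class of p, so its order is ord_119(23), the smallest k >= 1 with 23^k = 1 mod 119.
n = 119 = 7 * 17, phi(119) = 96; the order divides phi(n).
Divisors of 96: 1, 2, 3, 4, 6, 8, 12, 16, 24, 32, 48, 96
Repeated squaring mod 119: 23^1 = 23, 23^2 = 53, 23^4 = 72, 23^8 = 67, 23^16 = 86, 23^32 = 18, 23^64 = 86
Test divisors in increasing order:
  k=1: 23^1 = 23 mod 119
  k=2: 23^2 = 53 mod 119
  k=3: 23^3 = 53 * 23 = 29 mod 119
  k=4: 23^4 = 72 mod 119
  k=6: 23^6 = 72 * 53 = 8 mod 119
  k=8: 23^8 = 67 mod 119
  k=12: 23^12 = 67 * 72 = 64 mod 119
  k=16: 23^16 = 86 mod 119
  k=24: 23^24 = 86 * 67 = 50 mod 119
  k=32: 23^32 = 18 mod 119
  k=48: 23^48 = 18 * 86 = 1 mod 119  <- first divisor giving 1
Order = 48

48


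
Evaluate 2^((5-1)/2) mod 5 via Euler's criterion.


p = 5 is prime and the exponent is (p-1)/2 = 2, so by Euler's criterion 2^2 = (2/5) = +1 or -1 mod 5.
Compute by square-and-multiply:
  2 = 2 (binary 10)
  Repeated squaring mod 5: 2^1 = 2, 2^2 = 4
  2^2 = 4 mod 5
Result 4 = p - 1 = -1 mod 5: 2 is a quadratic non-residue mod 5. As a residue in [0, p-1] the value is 4.
2^2 mod 5 = 4

4


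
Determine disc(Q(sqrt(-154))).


For K = Q(sqrt(d)) with d squarefree: disc(K) = d if d = 1 mod 4, and disc(K) = 4d if d = 2 or 3 mod 4.
Here d = -154, and d mod 4 = 2.
d = 2 mod 4, not 1 (O_K = Z[sqrt(d)]), so disc(K) = 4d = 4 * (-154) = -616

-616


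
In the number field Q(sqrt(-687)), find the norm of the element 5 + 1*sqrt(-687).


N(a + b*sqrt(d)) = a^2 - d*b^2
= (5)^2 - (-687)*(1)^2
= 25 + 687
= 712

712


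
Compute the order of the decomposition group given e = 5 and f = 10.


|D_P| = e * f
= 5 * 10
= 50

50


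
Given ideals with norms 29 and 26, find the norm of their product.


N(IJ) = N(I) * N(J)
= 29 * 26
= 754

754


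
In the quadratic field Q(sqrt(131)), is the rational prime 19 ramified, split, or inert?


K = Q(sqrt(131)). Since d mod 4 = 3, disc(K) = 524.
Check p | disc: 524 mod 19 = 11.
p does not divide disc. Compute Legendre symbol (d/p):
17^((19-1)/2) mod 19 = 1
(d/p) = 1, so p splits: (p) = P*P' with e=1, f=1, g=2.
Therefore p is split.

split


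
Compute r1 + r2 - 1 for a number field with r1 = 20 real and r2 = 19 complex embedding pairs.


By Dirichlet's unit theorem:
rank = r1 + r2 - 1
= 20 + 19 - 1
= 38

38


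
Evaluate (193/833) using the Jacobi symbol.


Compute (193/833) via quadratic reciprocity:
  reciprocity: (193/833) -> +(833/193)
  reduce: (61/193)
  reciprocity: (61/193) -> +(193/61)
  reduce: (10/61)
  pull out 2: (2/61) = -1  (since 61 mod 8 = 5)
  reciprocity: (5/61) -> +(61/5)
  reduce: (1/5)
  (1/5) = 1
Product of signs = -1

-1


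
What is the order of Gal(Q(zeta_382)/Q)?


|Gal(Q(zeta_382)/Q)| = phi(382)
= 190

190


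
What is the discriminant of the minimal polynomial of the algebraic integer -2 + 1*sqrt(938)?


The element -2 + 1*sqrt(938) has minimal polynomial:
x^2 + 4*x - 934
Discriminant = (4)^2 - 4*(-934)
= 16 + 3736
= 3752

3752


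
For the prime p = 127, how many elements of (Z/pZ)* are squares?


For prime p, the number of non-zero quadratic residues is (p-1)/2.
= (127-1)/2
= 63

63


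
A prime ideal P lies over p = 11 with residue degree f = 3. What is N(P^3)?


N(P^a) = p^(a*f)
= 11^(3*3)
= 11^9
= 2357947691

2357947691


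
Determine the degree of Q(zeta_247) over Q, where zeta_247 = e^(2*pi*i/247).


The degree equals Euler's totient phi(247).
247 = 13 * 19
phi(247) = 216

216


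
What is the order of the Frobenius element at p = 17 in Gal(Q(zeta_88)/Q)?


The Frobenius at p in Gal(Q(zeta_n)/Q) = (Z/nZ)* is the class of p, so its order is ord_88(17), the smallest k >= 1 with 17^k = 1 mod 88.
n = 88 = 2^3 * 11, phi(88) = 40; the order divides phi(n).
Divisors of 40: 1, 2, 4, 5, 8, 10, 20, 40
Repeated squaring mod 88: 17^1 = 17, 17^2 = 25, 17^4 = 9, 17^8 = 81, 17^16 = 49, 17^32 = 25
Test divisors in increasing order:
  k=1: 17^1 = 17 mod 88
  k=2: 17^2 = 25 mod 88
  k=4: 17^4 = 9 mod 88
  k=5: 17^5 = 9 * 17 = 65 mod 88
  k=8: 17^8 = 81 mod 88
  k=10: 17^10 = 81 * 25 = 1 mod 88  <- first divisor giving 1
Order = 10

10


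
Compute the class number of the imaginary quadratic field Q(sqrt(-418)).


K = Q(sqrt(-418)). d mod 4 = 2, so D = disc(K) = 4d = -1672
h(K) equals the number of primitive reduced positive-definite forms (a, b, c) = a*x^2 + b*x*y + c*y^2 with b^2 - 4ac = D,
where reduced means |b| <= a <= c, with b >= 0 whenever |b| = a or a = c, and primitive means gcd(a, b, c) = 1.
Reduced forces 3a^2 <= |D| = 1672, so 1 <= a <= 23; b must have the parity of D, and c = (b^2 - D)/(4a) must be an integer >= a.
Enumerate a = 1..23, b in [-a, a]:
  a=1: (1, 0, 418)  [1]
  a=2: (2, 0, 209)  [1]
  a=3..6: none
  a=7: (7, -6, 61), (7, 6, 61)  [2]
  a=8..10: none
  a=11: (11, 0, 38)  [1]
  a=12..13: none
  a=14: (14, -8, 31), (14, 8, 31)  [2]
  a=15..18: none
  a=19: (19, 0, 22)  [1]
  a=20..23: none
Total reduced forms: 1 + 1 + 2 + 1 + 2 + 1 = 8
h = 8

8


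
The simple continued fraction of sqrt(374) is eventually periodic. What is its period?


Run the CF algorithm for sqrt(374).
a_0 = floor(sqrt(374)) = 19; set m_0=0, q_0=1.
Recurrence: m' = q*a - m,  q' = (d - m'^2)/q,  a' = floor((a_0 + m')/q').
  step 1: m=19, q=13, a=2
  step 2: m=7, q=25, a=1
  step 3: m=18, q=2, a=18
  step 4: m=18, q=25, a=1
  step 5: m=7, q=13, a=2
  step 6: m=19, q=1, a=38
a_6 = 2*a_0 = 38, so the period closes here.
sqrt(374) = [19; 2, 1, 18, 1, 2, 38]
Period length = 6

6


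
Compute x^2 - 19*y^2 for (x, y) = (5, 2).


x^2 - d*y^2
= 5^2 - 19*2^2
= 25 - 76
= -51

-51


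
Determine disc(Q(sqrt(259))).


For K = Q(sqrt(d)) with d squarefree: disc(K) = d if d = 1 mod 4, and disc(K) = 4d if d = 2 or 3 mod 4.
Here d = 259, and d mod 4 = 3.
d = 3 mod 4, not 1 (O_K = Z[sqrt(d)]), so disc(K) = 4d = 4 * (259) = 1036

1036


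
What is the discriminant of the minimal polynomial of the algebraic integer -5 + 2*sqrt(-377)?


The element -5 + 2*sqrt(-377) has minimal polynomial:
x^2 + 10*x + 1533
Discriminant = (10)^2 - 4*(1533)
= 100 - 6132
= -6032

-6032


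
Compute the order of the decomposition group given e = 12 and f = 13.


|D_P| = e * f
= 12 * 13
= 156

156


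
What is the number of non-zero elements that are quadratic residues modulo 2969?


For prime p, the number of non-zero quadratic residues is (p-1)/2.
= (2969-1)/2
= 1484

1484


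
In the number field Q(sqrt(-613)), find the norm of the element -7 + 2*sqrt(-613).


N(a + b*sqrt(d)) = a^2 - d*b^2
= (-7)^2 - (-613)*(2)^2
= 49 + 2452
= 2501

2501


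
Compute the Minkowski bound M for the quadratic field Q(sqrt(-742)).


d = -742, d mod 4 = 2, so disc(K) = 4d = -2968; |disc(K)| = 2968
Imaginary quadratic field, so n = 2, s = r2 = 1, r1 = 0
M = (n!/n^n) * (4/pi)^s * sqrt(|disc(K)|) = (2!/2^2) * (4/pi)^1 * sqrt(2968)
= 0.5 * 1.273240 * 54.479354
= 34.6826

34.6826


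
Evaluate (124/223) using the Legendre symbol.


p = 223 is prime, so compute (124/223) with the reciprocity algorithm (Jacobi-symbol steps: pull out 2s via (2/n), flip via reciprocity, reduce):
  pull out 2: (2/223) = +1  (since 223 mod 8 = 7)
  pull out 2: (2/223) = +1  (since 223 mod 8 = 7)
  reciprocity: (31/223) -> -(223/31)
  reduce: (6/31)
  pull out 2: (2/31) = +1  (since 31 mod 8 = 7)
  reciprocity: (3/31) -> -(31/3)
  reduce: (1/3)
  (1/3) = 1
Product of signs = 1
(124/223) = 1

1


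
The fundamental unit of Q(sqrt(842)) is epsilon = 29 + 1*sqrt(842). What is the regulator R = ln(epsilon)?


epsilon = 29 + 1*sqrt(842)
= 58.0172
R = ln(58.0172)
= 4.0607

4.0607


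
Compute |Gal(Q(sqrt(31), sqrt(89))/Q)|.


The 2 square roots of distinct primes are multiplicatively independent over Q,
so [K:Q] = 2^2 and Gal(K/Q) is isomorphic to (Z/2Z)^2.
|Gal| = 2^2 = 4

4


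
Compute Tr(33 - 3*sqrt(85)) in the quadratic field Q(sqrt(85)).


Tr(a + b*sqrt(d)) = (a + b*sqrt(d)) + (a - b*sqrt(d)) = 2a
= 2 * (33)
= 66

66


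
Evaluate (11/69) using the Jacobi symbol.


Compute (11/69) via quadratic reciprocity:
  reciprocity: (11/69) -> +(69/11)
  reduce: (3/11)
  reciprocity: (3/11) -> -(11/3)
  reduce: (2/3)
  pull out 2: (2/3) = -1  (since 3 mod 8 = 3)
  (1/3) = 1
Product of signs = 1

1


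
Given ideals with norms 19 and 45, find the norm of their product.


N(IJ) = N(I) * N(J)
= 19 * 45
= 855

855


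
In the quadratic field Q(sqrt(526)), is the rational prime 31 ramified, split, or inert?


K = Q(sqrt(526)). Since d mod 4 = 2, disc(K) = 2104.
Check p | disc: 2104 mod 31 = 27.
p does not divide disc. Compute Legendre symbol (d/p):
30^((31-1)/2) mod 31 = -1
(d/p) = -1, so p is inert: (p) stays prime with e=1, f=2, g=1.
Therefore p is inert.

inert


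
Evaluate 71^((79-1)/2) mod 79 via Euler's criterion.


p = 79 is prime and the exponent is (p-1)/2 = 39, so by Euler's criterion 71^39 = (71/79) = +1 or -1 mod 79.
Compute by square-and-multiply:
  39 = 32 + 4 + 2 + 1 (binary 100111)
  Repeated squaring mod 79: 71^1 = 71, 71^2 = 64, 71^4 = 67, 71^8 = 65, 71^16 = 38, 71^32 = 22
  71^39 = 71^32 * 71^4 * 71^2 * 71^1 = 22 * 67 * 64 * 71 mod 79
    22 * 67 = 1474 = 52 mod 79
    52 * 64 = 3328 = 10 mod 79
    10 * 71 = 710 = 78 mod 79
  71^39 = 78 mod 79
Result 78 = p - 1 = -1 mod 79: 71 is a quadratic non-residue mod 79. As a residue in [0, p-1] the value is 78.
71^39 mod 79 = 78

78


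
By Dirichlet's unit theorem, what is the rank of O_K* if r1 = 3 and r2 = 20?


By Dirichlet's unit theorem:
rank = r1 + r2 - 1
= 3 + 20 - 1
= 22

22


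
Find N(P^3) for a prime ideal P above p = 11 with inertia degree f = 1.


N(P^a) = p^(a*f)
= 11^(3*1)
= 11^3
= 1331

1331


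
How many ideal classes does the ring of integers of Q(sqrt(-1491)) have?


K = Q(sqrt(-1491)). d mod 4 = 1, so D = disc(K) = d = -1491
h(K) equals the number of primitive reduced positive-definite forms (a, b, c) = a*x^2 + b*x*y + c*y^2 with b^2 - 4ac = D,
where reduced means |b| <= a <= c, with b >= 0 whenever |b| = a or a = c, and primitive means gcd(a, b, c) = 1.
Reduced forces 3a^2 <= |D| = 1491, so 1 <= a <= 22; b must have the parity of D, and c = (b^2 - D)/(4a) must be an integer >= a.
Enumerate a = 1..22, b in [-a, a]:
  a=1: (1, 1, 373)  [1]
  a=2: none
  a=3: (3, 3, 125)  [1]
  a=4: none
  a=5: (5, -3, 75), (5, 3, 75)  [2]
  a=6: none
  a=7: (7, 7, 55)  [1]
  a=8..10: none
  a=11: (11, -7, 35), (11, 7, 35)  [2]
  a=12: none
  a=13: (13, -11, 31), (13, 11, 31)  [2]
  a=14: none
  a=15: (15, -3, 25), (15, 3, 25)  [2]
  a=16..20: none
  a=21: (21, 21, 23)  [1]
  a=22: none
Total reduced forms: 1 + 1 + 2 + 1 + 2 + 2 + 2 + 1 = 12
h = 12

12


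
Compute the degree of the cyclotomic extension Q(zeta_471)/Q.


The degree equals Euler's totient phi(471).
471 = 3 * 157
phi(471) = 312

312


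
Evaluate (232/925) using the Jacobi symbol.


Compute (232/925) via quadratic reciprocity:
  pull out 2: (2/925) = -1  (since 925 mod 8 = 5)
  pull out 2: (2/925) = -1  (since 925 mod 8 = 5)
  pull out 2: (2/925) = -1  (since 925 mod 8 = 5)
  reciprocity: (29/925) -> +(925/29)
  reduce: (26/29)
  pull out 2: (2/29) = -1  (since 29 mod 8 = 5)
  reciprocity: (13/29) -> +(29/13)
  reduce: (3/13)
  reciprocity: (3/13) -> +(13/3)
  reduce: (1/3)
  (1/3) = 1
Product of signs = 1

1


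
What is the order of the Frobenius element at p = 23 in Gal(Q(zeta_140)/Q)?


The Frobenius at p in Gal(Q(zeta_n)/Q) = (Z/nZ)* is the class of p, so its order is ord_140(23), the smallest k >= 1 with 23^k = 1 mod 140.
n = 140 = 2^2 * 5 * 7, phi(140) = 48; the order divides phi(n).
Divisors of 48: 1, 2, 3, 4, 6, 8, 12, 16, 24, 48
Repeated squaring mod 140: 23^1 = 23, 23^2 = 109, 23^4 = 121, 23^8 = 81, 23^16 = 121, 23^32 = 81
Test divisors in increasing order:
  k=1: 23^1 = 23 mod 140
  k=2: 23^2 = 109 mod 140
  k=3: 23^3 = 109 * 23 = 127 mod 140
  k=4: 23^4 = 121 mod 140
  k=6: 23^6 = 121 * 109 = 29 mod 140
  k=8: 23^8 = 81 mod 140
  k=12: 23^12 = 81 * 121 = 1 mod 140  <- first divisor giving 1
Order = 12

12


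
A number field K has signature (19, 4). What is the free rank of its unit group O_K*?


By Dirichlet's unit theorem:
rank = r1 + r2 - 1
= 19 + 4 - 1
= 22

22


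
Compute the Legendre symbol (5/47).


p = 47 is prime, so compute (5/47) with the reciprocity algorithm (Jacobi-symbol steps: pull out 2s via (2/n), flip via reciprocity, reduce):
  reciprocity: (5/47) -> +(47/5)
  reduce: (2/5)
  pull out 2: (2/5) = -1  (since 5 mod 8 = 5)
  (1/5) = 1
Product of signs = -1
(5/47) = -1

-1


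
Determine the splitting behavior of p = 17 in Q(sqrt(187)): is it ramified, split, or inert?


K = Q(sqrt(187)). Since d mod 4 = 3, disc(K) = 748.
Check p | disc: 748 mod 17 = 0.
p divides disc, so p ramifies: (p) = P^2 with e=2, f=1, g=1.
Therefore p is ramified.

ramified


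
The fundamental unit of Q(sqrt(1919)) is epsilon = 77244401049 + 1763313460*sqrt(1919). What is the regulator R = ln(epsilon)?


epsilon = 77244401049 + 1763313460*sqrt(1919)
= 1.5449e+11
R = ln(1.5449e+11)
= 25.7634

25.7634


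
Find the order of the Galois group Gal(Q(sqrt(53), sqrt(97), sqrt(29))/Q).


The 3 square roots of distinct primes are multiplicatively independent over Q,
so [K:Q] = 2^3 and Gal(K/Q) is isomorphic to (Z/2Z)^3.
|Gal| = 2^3 = 8

8


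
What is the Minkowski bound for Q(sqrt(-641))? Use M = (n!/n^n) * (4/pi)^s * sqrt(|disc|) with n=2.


d = -641, d mod 4 = 3, so disc(K) = 4d = -2564; |disc(K)| = 2564
Imaginary quadratic field, so n = 2, s = r2 = 1, r1 = 0
M = (n!/n^n) * (4/pi)^s * sqrt(|disc(K)|) = (2!/2^2) * (4/pi)^1 * sqrt(2564)
= 0.5 * 1.273240 * 50.635956
= 32.2359

32.2359


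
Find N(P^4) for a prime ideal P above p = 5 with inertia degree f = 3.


N(P^a) = p^(a*f)
= 5^(4*3)
= 5^12
= 244140625

244140625


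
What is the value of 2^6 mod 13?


p = 13 is prime and the exponent is (p-1)/2 = 6, so by Euler's criterion 2^6 = (2/13) = +1 or -1 mod 13.
Compute by square-and-multiply:
  6 = 4 + 2 (binary 110)
  Repeated squaring mod 13: 2^1 = 2, 2^2 = 4, 2^4 = 3
  2^6 = 2^4 * 2^2 = 3 * 4 mod 13
    3 * 4 = 12 = 12 mod 13
  2^6 = 12 mod 13
Result 12 = p - 1 = -1 mod 13: 2 is a quadratic non-residue mod 13. As a residue in [0, p-1] the value is 12.
2^6 mod 13 = 12

12


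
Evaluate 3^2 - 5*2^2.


x^2 - d*y^2
= 3^2 - 5*2^2
= 9 - 20
= -11

-11


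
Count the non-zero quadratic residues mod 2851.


For prime p, the number of non-zero quadratic residues is (p-1)/2.
= (2851-1)/2
= 1425

1425


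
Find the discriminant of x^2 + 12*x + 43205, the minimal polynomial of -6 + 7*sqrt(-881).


The element -6 + 7*sqrt(-881) has minimal polynomial:
x^2 + 12*x + 43205
Discriminant = (12)^2 - 4*(43205)
= 144 - 172820
= -172676

-172676


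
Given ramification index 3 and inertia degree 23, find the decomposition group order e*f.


|D_P| = e * f
= 3 * 23
= 69

69


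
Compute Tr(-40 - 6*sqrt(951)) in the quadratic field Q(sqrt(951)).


Tr(a + b*sqrt(d)) = (a + b*sqrt(d)) + (a - b*sqrt(d)) = 2a
= 2 * (-40)
= -80

-80


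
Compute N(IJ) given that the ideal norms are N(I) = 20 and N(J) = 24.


N(IJ) = N(I) * N(J)
= 20 * 24
= 480

480


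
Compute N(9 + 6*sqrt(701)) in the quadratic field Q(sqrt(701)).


N(a + b*sqrt(d)) = a^2 - d*b^2
= (9)^2 - (701)*(6)^2
= 81 - 25236
= -25155

-25155


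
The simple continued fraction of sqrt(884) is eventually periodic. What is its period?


Run the CF algorithm for sqrt(884).
a_0 = floor(sqrt(884)) = 29; set m_0=0, q_0=1.
Recurrence: m' = q*a - m,  q' = (d - m'^2)/q,  a' = floor((a_0 + m')/q').
  step 1: m=29, q=43, a=1
  step 2: m=14, q=16, a=2
  step 3: m=18, q=35, a=1
  step 4: m=17, q=17, a=2
  step 5: m=17, q=35, a=1
  step 6: m=18, q=16, a=2
  step 7: m=14, q=43, a=1
  step 8: m=29, q=1, a=58
a_8 = 2*a_0 = 58, so the period closes here.
sqrt(884) = [29; 1, 2, 1, 2, 1, 2, 1, 58]
Period length = 8

8


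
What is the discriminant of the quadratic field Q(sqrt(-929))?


For K = Q(sqrt(d)) with d squarefree: disc(K) = d if d = 1 mod 4, and disc(K) = 4d if d = 2 or 3 mod 4.
Here d = -929, and d mod 4 = 3.
d = 3 mod 4, not 1 (O_K = Z[sqrt(d)]), so disc(K) = 4d = 4 * (-929) = -3716

-3716


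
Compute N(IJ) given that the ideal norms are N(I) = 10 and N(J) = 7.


N(IJ) = N(I) * N(J)
= 10 * 7
= 70

70


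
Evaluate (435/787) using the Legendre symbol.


p = 787 is prime, so compute (435/787) with the reciprocity algorithm (Jacobi-symbol steps: pull out 2s via (2/n), flip via reciprocity, reduce):
  reciprocity: (435/787) -> -(787/435)
  reduce: (352/435)
  pull out 2: (2/435) = -1  (since 435 mod 8 = 3)
  pull out 2: (2/435) = -1  (since 435 mod 8 = 3)
  pull out 2: (2/435) = -1  (since 435 mod 8 = 3)
  pull out 2: (2/435) = -1  (since 435 mod 8 = 3)
  pull out 2: (2/435) = -1  (since 435 mod 8 = 3)
  reciprocity: (11/435) -> -(435/11)
  reduce: (6/11)
  pull out 2: (2/11) = -1  (since 11 mod 8 = 3)
  reciprocity: (3/11) -> -(11/3)
  reduce: (2/3)
  pull out 2: (2/3) = -1  (since 3 mod 8 = 3)
  (1/3) = 1
Product of signs = 1
(435/787) = 1

1


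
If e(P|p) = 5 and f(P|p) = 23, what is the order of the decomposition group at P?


|D_P| = e * f
= 5 * 23
= 115

115


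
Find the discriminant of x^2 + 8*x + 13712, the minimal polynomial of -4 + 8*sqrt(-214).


The element -4 + 8*sqrt(-214) has minimal polynomial:
x^2 + 8*x + 13712
Discriminant = (8)^2 - 4*(13712)
= 64 - 54848
= -54784

-54784


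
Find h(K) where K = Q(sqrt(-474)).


K = Q(sqrt(-474)). d mod 4 = 2, so D = disc(K) = 4d = -1896
h(K) equals the number of primitive reduced positive-definite forms (a, b, c) = a*x^2 + b*x*y + c*y^2 with b^2 - 4ac = D,
where reduced means |b| <= a <= c, with b >= 0 whenever |b| = a or a = c, and primitive means gcd(a, b, c) = 1.
Reduced forces 3a^2 <= |D| = 1896, so 1 <= a <= 25; b must have the parity of D, and c = (b^2 - D)/(4a) must be an integer >= a.
Enumerate a = 1..25, b in [-a, a]:
  a=1: (1, 0, 474)  [1]
  a=2: (2, 0, 237)  [1]
  a=3: (3, 0, 158)  [1]
  a=4: none
  a=5: (5, -2, 95), (5, 2, 95)  [2]
  a=6: (6, 0, 79)  [1]
  a=7: (7, -6, 69), (7, 6, 69)  [2]
  a=8..9: none
  a=10: (10, -8, 49), (10, 8, 49)  [2]
  a=11..13: none
  a=14: (14, -8, 35), (14, 8, 35)  [2]
  a=15: (15, -12, 34), (15, 12, 34)  [2]
  a=16: none
  a=17: (17, -12, 30), (17, 12, 30)  [2]
  a=18: none
  a=19: (19, -2, 25), (19, 2, 25)  [2]
  a=20: none
  a=21: (21, -6, 23), (21, 6, 23)  [2]
  a=22..25: none
Total reduced forms: 1 + 1 + 1 + 2 + 1 + 2 + 2 + 2 + 2 + 2 + 2 + 2 = 20
h = 20

20
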